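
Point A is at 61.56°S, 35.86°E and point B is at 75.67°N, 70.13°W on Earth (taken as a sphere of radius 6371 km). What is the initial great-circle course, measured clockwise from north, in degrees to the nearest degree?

With φ₁ = -1.0744, φ₂ = 1.3207, Δλ = -1.8499 rad, the forward-azimuth formula gives
θ = atan2( sin Δλ cos φ₂ , cos φ₁ sin φ₂ − sin φ₁ cos φ₂ cos Δλ ) = atan2(-0.2379, 0.4015) = -30.65°.
Adding 360° brings this into [0°, 360°): 329°.

329°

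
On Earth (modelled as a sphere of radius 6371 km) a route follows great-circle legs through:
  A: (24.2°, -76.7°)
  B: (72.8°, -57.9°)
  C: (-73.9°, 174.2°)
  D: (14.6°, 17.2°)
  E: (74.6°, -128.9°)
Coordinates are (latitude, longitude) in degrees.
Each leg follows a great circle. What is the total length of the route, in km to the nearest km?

Leg A→B: central angle 0.8673 rad, distance 5525.3 km.
Leg B→C: central angle 2.8887 rad, distance 18403.7 km.
Leg C→D: central angle 2.0820 rad, distance 13264.3 km.
Leg D→E: central angle 1.5411 rad, distance 9818.2 km.
Total: 5525.3 + 18403.7 + 13264.3 + 9818.2 ≈ 47011 km.

47011 km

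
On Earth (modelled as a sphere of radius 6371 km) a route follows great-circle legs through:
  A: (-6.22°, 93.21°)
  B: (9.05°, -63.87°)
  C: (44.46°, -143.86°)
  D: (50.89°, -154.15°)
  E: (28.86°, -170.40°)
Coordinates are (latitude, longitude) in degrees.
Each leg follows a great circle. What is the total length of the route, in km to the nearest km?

Leg A→B: central angle 2.7421 rad, distance 17470.1 km.
Leg B→C: central angle 1.3360 rad, distance 8511.4 km.
Leg C→D: central angle 0.1647 rad, distance 1049.3 km.
Leg D→E: central angle 0.4396 rad, distance 2800.8 km.
Total: 17470.1 + 8511.4 + 1049.3 + 2800.8 ≈ 29832 km.

29832 km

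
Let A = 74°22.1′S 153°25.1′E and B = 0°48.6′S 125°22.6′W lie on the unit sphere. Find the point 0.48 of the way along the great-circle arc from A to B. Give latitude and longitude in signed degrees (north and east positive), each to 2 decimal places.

-43.90°, -140.59°

Central angle δ = 1.5160 rad. Interpolating on the sphere with fraction f = 0.48:
P = [sin((1−f)δ)·A + sin(fδ)·B] / sin δ = 0.7102·A + 0.6661·B in Cartesian coordinates,
giving P = (-0.5568, -0.4574, -0.6934), i.e. latitude -43.90°, longitude -140.59°.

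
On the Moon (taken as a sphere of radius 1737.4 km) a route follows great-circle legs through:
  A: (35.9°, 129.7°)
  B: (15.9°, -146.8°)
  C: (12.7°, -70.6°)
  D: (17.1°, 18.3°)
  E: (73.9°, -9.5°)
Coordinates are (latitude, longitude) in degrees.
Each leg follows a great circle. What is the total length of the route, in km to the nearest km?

Leg A→B: central angle 1.3193 rad, distance 2292.2 km.
Leg B→C: central angle 1.2828 rad, distance 2228.8 km.
Leg C→D: central angle 1.4882 rad, distance 2585.5 km.
Leg D→E: central angle 1.0275 rad, distance 1785.2 km.
Total: 2292.2 + 2228.8 + 2585.5 + 1785.2 ≈ 8892 km.

8892 km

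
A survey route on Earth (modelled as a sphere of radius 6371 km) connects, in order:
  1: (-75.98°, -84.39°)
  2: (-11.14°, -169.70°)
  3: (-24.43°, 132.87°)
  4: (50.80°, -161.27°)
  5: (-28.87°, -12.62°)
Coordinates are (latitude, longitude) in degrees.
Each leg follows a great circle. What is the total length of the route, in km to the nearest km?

41888 km

Leg 1→2: central angle 1.3624 rad, distance 8679.9 km.
Leg 2→3: central angle 0.9754 rad, distance 6214.5 km.
Leg 3→4: central angle 1.6561 rad, distance 10550.8 km.
Leg 4→5: central angle 2.5808 rad, distance 16442.3 km.
Total: 8679.9 + 6214.5 + 10550.8 + 16442.3 ≈ 41888 km.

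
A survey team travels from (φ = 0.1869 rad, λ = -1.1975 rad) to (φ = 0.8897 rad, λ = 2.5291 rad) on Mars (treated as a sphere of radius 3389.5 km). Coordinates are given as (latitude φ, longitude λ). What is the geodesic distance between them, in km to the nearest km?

6614 km

Let φ₁ = 0.1869 rad, φ₂ = 0.8897 rad, and Δλ = -2.5566 rad.
Haversine: a = sin²(Δφ/2) + cos φ₁ cos φ₂ sin²(Δλ/2) = 0.1185 + (0.9826)(0.6296)(0.9169) = 0.68572.
Central angle c = 2·arcsin(√a) = 1.95136 rad.
Distance = R·c = 3389.5 × 1.9514 ≈ 6614 km.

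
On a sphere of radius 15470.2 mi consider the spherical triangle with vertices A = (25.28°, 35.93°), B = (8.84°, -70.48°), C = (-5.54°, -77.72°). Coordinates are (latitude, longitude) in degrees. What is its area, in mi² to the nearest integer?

Side lengths (central angles): a = 0.2808, b = 1.9848, c = 1.7587 rad; semiperimeter s = 2.0121.
By l'Huilier's theorem, tan(E/4) = √[tan(s/2) tan((s−a)/2) tan((s−b)/2) tan((s−c)/2)], giving spherical excess E = 0.2272 rad.
Area = E·R² = 0.2272 × (15470.2)² ≈ 54375069 mi².

54375069 mi²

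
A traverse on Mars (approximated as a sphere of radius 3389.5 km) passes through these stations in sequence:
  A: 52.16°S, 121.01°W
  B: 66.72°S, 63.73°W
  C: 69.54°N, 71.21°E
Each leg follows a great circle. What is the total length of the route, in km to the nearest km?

Leg A→B: central angle 0.5424 rad, distance 1838.4 km.
Leg B→C: central angle 2.8515 rad, distance 9665.2 km.
Total: 1838.4 + 9665.2 ≈ 11504 km.

11504 km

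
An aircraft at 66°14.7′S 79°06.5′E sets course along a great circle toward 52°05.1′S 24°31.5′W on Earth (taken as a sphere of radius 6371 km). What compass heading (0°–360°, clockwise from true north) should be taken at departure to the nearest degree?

233°

With φ₁ = -1.1562, φ₂ = -0.9091, Δλ = -1.8087 rad, the forward-azimuth formula gives
θ = atan2( sin Δλ cos φ₂ , cos φ₁ sin φ₂ − sin φ₁ cos φ₂ cos Δλ ) = atan2(-0.5972, -0.4504) = -127.02°.
Adding 360° brings this into [0°, 360°): 233°.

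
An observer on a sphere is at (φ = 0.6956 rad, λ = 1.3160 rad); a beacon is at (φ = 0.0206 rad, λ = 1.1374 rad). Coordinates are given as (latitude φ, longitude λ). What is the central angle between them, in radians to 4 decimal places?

0.6943 rad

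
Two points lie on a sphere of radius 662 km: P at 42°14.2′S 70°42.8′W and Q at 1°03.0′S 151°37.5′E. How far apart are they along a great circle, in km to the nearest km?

1413 km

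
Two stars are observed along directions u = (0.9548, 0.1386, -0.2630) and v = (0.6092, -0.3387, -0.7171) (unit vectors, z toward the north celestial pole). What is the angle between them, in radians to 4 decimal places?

u·v = 0.7233; |u| = 1.0000, |v| = 1.0000.
cos θ = (u·v)/(|u||v|) = 0.7233, so θ = 0.7623 rad.

0.7623 rad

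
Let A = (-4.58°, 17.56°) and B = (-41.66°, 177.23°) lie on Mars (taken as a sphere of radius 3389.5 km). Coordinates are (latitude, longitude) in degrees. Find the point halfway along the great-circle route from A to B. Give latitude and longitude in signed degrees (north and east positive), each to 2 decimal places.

-62.12°, 58.78°

The central angle between A and B is δ = 2.2721 rad.
With f = 0.5, the slerp weights are sin((1−f)δ)/sin δ = 1.1872 and sin(fδ)/sin δ = 1.1872.
Weighted sum of the unit vectors: (1.1872)·(0.9504,0.3007,-0.0799) + (1.1872)·(-0.7462,0.0361,-0.6647) = (0.2423, 0.3999, -0.8839).
Converting back: φ = atan2(z, √(x²+y²)) = -62.12°, λ = atan2(y, x) = 58.78°.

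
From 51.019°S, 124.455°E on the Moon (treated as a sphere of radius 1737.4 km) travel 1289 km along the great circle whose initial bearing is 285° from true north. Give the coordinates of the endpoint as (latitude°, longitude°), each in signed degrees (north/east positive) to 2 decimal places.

Angular distance δ = d/R = 1289/1737.4 = 0.74191 rad; initial bearing θ = 4.9742 rad.
sin φ₂ = sin φ₁ cos δ + cos φ₁ sin δ cos θ = (-0.7774)(0.7372) + (0.6291)(0.6757)(0.2588) = -0.4630, so φ₂ = -27.58°.
Δλ = atan2(sin θ sin δ cos φ₁, cos δ − sin φ₁ sin φ₂) = atan2(-0.4106, 0.3772) = -47.423°.
λ₂ = 124.455° − 47.423° = 77.03°.

-27.58°, 77.03°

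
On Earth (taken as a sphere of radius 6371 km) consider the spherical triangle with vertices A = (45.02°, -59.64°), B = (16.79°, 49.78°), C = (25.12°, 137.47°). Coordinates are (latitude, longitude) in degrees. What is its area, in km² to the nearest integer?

68929249 km²

Side lengths (central angles): a = 1.4126, b = 1.8875, c = 1.5915 rad; semiperimeter s = 2.4458.
By l'Huilier's theorem, tan(E/4) = √[tan(s/2) tan((s−a)/2) tan((s−b)/2) tan((s−c)/2)], giving spherical excess E = 1.6982 rad.
Area = E·R² = 1.6982 × (6371)² ≈ 68929249 km².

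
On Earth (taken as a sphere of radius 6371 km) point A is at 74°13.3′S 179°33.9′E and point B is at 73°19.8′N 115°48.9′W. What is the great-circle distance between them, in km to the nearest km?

In radians: φ₁ = -1.2954, φ₂ = 1.2798, Δλ = 64.620° = 1.1278 rad.
Haversine: a = sin²(Δφ/2) + cos φ₁ cos φ₂ sin²(Δλ/2) = 0.9219 + (0.2719)(0.2869)(0.2857) = 0.94422.
Central angle c = 2·arcsin(√a) = 2.66474 rad.
Distance = R·c = 6371 × 2.6647 ≈ 16977 km.

16977 km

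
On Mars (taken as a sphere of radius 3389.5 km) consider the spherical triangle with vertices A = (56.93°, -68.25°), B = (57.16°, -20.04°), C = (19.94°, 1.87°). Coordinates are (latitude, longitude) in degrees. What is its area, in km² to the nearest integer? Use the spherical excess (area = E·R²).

1255036 km²

Side lengths (central angles): a = 0.7083, b = 1.0926, c = 0.4481 rad; semiperimeter s = 1.1244.
By l'Huilier's theorem, tan(E/4) = √[tan(s/2) tan((s−a)/2) tan((s−b)/2) tan((s−c)/2)], giving spherical excess E = 0.1092 rad.
Area = E·R² = 0.1092 × (3389.5)² ≈ 1255036 km².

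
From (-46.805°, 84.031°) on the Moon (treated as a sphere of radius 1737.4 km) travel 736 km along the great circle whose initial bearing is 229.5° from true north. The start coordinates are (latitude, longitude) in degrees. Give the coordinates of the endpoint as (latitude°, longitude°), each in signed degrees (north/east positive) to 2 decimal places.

-57.92°, 47.98°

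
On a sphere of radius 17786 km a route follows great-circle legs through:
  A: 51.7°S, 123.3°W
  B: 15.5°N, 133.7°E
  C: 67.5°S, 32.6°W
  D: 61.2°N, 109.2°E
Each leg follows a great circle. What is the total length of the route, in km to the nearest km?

124174 km

Leg A→B: central angle 1.9220 rad, distance 34185.5 km.
Leg B→C: central angle 2.2208 rad, distance 39498.7 km.
Leg C→D: central angle 2.8387 rad, distance 50489.4 km.
Total: 34185.5 + 39498.7 + 50489.4 ≈ 124174 km.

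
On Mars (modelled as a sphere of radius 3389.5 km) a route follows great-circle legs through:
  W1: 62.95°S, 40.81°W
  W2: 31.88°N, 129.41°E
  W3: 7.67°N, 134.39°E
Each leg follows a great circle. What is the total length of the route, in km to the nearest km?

Leg W1→W2: central angle 2.5885 rad, distance 8773.9 km.
Leg W2→W3: central angle 0.4302 rad, distance 1458.2 km.
Total: 8773.9 + 1458.2 ≈ 10232 km.

10232 km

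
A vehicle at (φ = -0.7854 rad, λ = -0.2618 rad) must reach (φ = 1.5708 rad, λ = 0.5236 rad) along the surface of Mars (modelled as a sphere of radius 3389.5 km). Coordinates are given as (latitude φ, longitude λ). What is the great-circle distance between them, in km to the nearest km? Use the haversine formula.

With latitudes φ₁ = -45.000°, φ₂ = 90.000° and longitude difference Δλ = 45.000°:
Haversine: a = sin²(Δφ/2) + cos φ₁ cos φ₂ sin²(Δλ/2) = 0.8536 + (0.7071)(-0.0000)(0.1464) = 0.85355.
Central angle c = 2·arcsin(√a) = 2.35620 rad.
Distance = R·c = 3389.5 × 2.3562 ≈ 7986 km.

7986 km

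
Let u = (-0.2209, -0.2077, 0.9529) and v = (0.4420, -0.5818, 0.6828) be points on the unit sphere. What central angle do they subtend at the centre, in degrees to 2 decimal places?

47.64°

u·v = 0.6738; |u| = 1.0000, |v| = 1.0000.
cos θ = (u·v)/(|u||v|) = 0.6738, so θ = 47.64°.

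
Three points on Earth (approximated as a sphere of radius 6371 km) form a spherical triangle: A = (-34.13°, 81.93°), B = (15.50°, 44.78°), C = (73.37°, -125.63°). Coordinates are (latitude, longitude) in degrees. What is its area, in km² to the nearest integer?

46436836 km²

Side lengths (central angles): a = 1.5867, b = 2.4153, c = 1.0635 rad; semiperimeter s = 2.5327.
By l'Huilier's theorem, tan(E/4) = √[tan(s/2) tan((s−a)/2) tan((s−b)/2) tan((s−c)/2)], giving spherical excess E = 1.1441 rad.
Area = E·R² = 1.1441 × (6371)² ≈ 46436836 km².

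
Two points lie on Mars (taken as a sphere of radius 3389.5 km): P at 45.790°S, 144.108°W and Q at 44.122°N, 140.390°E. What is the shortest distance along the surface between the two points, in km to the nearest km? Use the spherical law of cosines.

Let φ₁ = -0.7992 rad, φ₂ = 0.7701 rad, and Δλ = -1.3178 rad.
cos c = sin φ₁ sin φ₂ + cos φ₁ cos φ₂ cos Δλ = (-0.7168)(0.6962) + (0.6973)(0.7179)(0.2503) = -0.37371,
so c = arccos(-0.37371) = 1.95380 rad.
Distance = R·c = 3389.5 × 1.9538 ≈ 6622 km.

6622 km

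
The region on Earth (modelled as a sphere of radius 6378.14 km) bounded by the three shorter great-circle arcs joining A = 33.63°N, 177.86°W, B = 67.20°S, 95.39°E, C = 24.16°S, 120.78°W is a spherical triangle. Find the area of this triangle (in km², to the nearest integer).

Side lengths (central angles): a = 1.4788, b = 1.3835, c = 2.0855 rad; semiperimeter s = 2.4739.
By l'Huilier's theorem, tan(E/4) = √[tan(s/2) tan((s−a)/2) tan((s−b)/2) tan((s−c)/2)], giving spherical excess E = 1.6318 rad.
Area = E·R² = 1.6318 × (6378.14)² ≈ 66383860 km².

66383860 km²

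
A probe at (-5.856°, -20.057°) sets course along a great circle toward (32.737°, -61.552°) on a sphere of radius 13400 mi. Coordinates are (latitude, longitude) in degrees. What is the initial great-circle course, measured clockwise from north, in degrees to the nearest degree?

317°

Δλ = -41.495° = -0.7242 rad.
y = sin Δλ · cos φ₂ = (-0.6626)(0.8412) = -0.5573
x = cos φ₁ sin φ₂ − sin φ₁ cos φ₂ cos Δλ = (0.9948)(0.5408) − (-0.1020)(0.8412)(0.7490) = 0.6022
θ = atan2(y, x) = -42.78°; adding 360° gives 317°.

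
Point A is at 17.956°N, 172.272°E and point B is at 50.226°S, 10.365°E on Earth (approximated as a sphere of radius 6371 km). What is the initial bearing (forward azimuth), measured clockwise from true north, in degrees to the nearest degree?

With φ₁ = 0.3134, φ₂ = -0.8766, Δλ = -2.8258 rad, the forward-azimuth formula gives
θ = atan2( sin Δλ cos φ₂ , cos φ₁ sin φ₂ − sin φ₁ cos φ₂ cos Δλ ) = atan2(-0.1987, -0.5437) = -159.92°.
Adding 360° brings this into [0°, 360°): 200°.

200°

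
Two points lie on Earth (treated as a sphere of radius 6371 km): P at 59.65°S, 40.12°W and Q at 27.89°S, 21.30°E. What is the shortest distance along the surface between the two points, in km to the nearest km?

In radians: φ₁ = -1.0411, φ₂ = -0.4868, Δλ = 61.420° = 1.0720 rad.
Haversine: a = sin²(Δφ/2) + cos φ₁ cos φ₂ sin²(Δλ/2) = 0.0749 + (0.5053)(0.8838)(0.2608) = 0.19134.
Central angle c = 2·arcsin(√a) = 0.90548 rad.
Distance = R·c = 6371 × 0.9055 ≈ 5769 km.

5769 km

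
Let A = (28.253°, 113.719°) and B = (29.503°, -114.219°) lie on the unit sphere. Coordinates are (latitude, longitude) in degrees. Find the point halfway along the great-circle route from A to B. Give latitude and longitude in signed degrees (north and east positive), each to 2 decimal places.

The central angle between A and B is δ = 1.8551 rad.
With f = 0.5, the slerp weights are sin((1−f)δ)/sin δ = 0.8336 and sin(fδ)/sin δ = 0.8336.
Weighted sum of the unit vectors: (0.8336)·(-0.3543,0.8065,0.4734) + (0.8336)·(-0.3570,-0.7937,0.4925) = (-0.5930, 0.0106, 0.8051).
Converting back: φ = atan2(z, √(x²+y²)) = 53.62°, λ = atan2(y, x) = 178.97°.

53.62°, 178.97°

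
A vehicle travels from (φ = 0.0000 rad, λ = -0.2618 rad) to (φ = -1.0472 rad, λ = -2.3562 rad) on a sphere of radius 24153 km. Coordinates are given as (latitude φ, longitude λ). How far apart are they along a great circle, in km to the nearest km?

44042 km

With latitudes φ₁ = 0.000°, φ₂ = -60.000° and longitude difference Δλ = -120.000°:
cos c = sin φ₁ sin φ₂ + cos φ₁ cos φ₂ cos Δλ = (0.0000)(-0.8660) + (1.0000)(0.5000)(-0.5000) = -0.25000,
so c = arccos(-0.25000) = 1.82348 rad.
Distance = R·c = 24153 × 1.8235 ≈ 44042 km.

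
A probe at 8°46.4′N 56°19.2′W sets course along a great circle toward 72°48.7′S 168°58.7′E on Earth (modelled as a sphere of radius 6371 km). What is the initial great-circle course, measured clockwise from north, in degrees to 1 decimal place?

193.0°

With φ₁ = 0.1531, φ₂ = -1.2708, Δλ = -2.3510 rad, the forward-azimuth formula gives
θ = atan2( sin Δλ cos φ₂ , cos φ₁ sin φ₂ − sin φ₁ cos φ₂ cos Δλ ) = atan2(-0.2100, -0.9125) = -167.04°.
Adding 360° brings this into [0°, 360°): 193.0°.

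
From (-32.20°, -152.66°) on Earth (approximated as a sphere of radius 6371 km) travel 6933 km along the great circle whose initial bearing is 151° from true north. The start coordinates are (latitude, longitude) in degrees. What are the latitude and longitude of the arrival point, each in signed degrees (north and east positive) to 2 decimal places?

-64.54°, -59.97°

Angular distance δ = d/R = 6933/6371 = 1.08821 rad; initial bearing θ = 2.6354 rad.
sin φ₂ = sin φ₁ cos δ + cos φ₁ sin δ cos θ = (-0.5329)(0.4641) + (0.8462)(0.8858)(-0.8746) = -0.9029, so φ₂ = -64.54°.
Δλ = atan2(sin θ sin δ cos φ₁, cos δ − sin φ₁ sin φ₂) = atan2(0.3634, -0.0170) = 92.686°.
λ₂ = -152.660° + 92.686° = -59.97°.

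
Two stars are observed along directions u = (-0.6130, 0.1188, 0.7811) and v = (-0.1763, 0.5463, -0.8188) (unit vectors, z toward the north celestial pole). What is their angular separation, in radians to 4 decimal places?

2.0562 rad

u·v = -0.4666; |u| = 1.0000, |v| = 1.0000.
cos θ = (u·v)/(|u||v|) = -0.4666, so θ = 2.0562 rad.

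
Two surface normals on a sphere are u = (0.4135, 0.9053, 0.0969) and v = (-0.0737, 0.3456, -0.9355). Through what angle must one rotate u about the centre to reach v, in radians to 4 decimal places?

1.3779 rad

u·v = 0.1917; |u| = 1.0000, |v| = 1.0000.
cos θ = (u·v)/(|u||v|) = 0.1917, so θ = 1.3779 rad.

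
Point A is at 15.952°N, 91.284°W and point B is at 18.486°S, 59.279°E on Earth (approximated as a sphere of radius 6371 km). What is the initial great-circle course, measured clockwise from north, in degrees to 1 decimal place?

With φ₁ = 0.2784, φ₂ = -0.3226, Δλ = 2.6278 rad, the forward-azimuth formula gives
θ = atan2( sin Δλ cos φ₂ , cos φ₁ sin φ₂ − sin φ₁ cos φ₂ cos Δλ ) = atan2(0.4661, -0.0779) = 99.48°.
So the initial bearing is 99.5°.

99.5°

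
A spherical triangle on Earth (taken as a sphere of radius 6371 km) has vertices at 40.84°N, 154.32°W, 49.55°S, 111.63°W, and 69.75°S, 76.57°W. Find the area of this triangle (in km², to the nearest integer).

2236566 km²

Side lengths (central angles): a = 0.4562, b = 2.1627, c = 1.7081 rad; semiperimeter s = 2.1635.
By l'Huilier's theorem, tan(E/4) = √[tan(s/2) tan((s−a)/2) tan((s−b)/2) tan((s−c)/2)], giving spherical excess E = 0.0551 rad.
Area = E·R² = 0.0551 × (6371)² ≈ 2236566 km².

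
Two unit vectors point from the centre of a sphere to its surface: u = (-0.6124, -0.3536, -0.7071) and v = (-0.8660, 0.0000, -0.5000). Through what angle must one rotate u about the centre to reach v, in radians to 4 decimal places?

0.4867 rad

u·v = 0.8839; |u| = 1.0000, |v| = 1.0000.
cos θ = (u·v)/(|u||v|) = 0.8839, so θ = 0.4867 rad.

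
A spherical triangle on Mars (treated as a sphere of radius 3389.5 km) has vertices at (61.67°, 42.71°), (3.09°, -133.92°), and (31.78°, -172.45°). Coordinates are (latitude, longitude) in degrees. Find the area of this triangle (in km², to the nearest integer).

7771149 km²

Side lengths (central angles): a = 0.8060, b = 1.4366, c = 2.0104 rad; semiperimeter s = 2.1265.
By l'Huilier's theorem, tan(E/4) = √[tan(s/2) tan((s−a)/2) tan((s−b)/2) tan((s−c)/2)], giving spherical excess E = 0.6764 rad.
Area = E·R² = 0.6764 × (3389.5)² ≈ 7771149 km².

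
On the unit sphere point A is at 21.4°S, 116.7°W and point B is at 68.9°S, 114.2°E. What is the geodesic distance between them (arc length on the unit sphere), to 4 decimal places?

1.4414

In radians: φ₁ = -0.3735, φ₂ = -1.2025, Δλ = -129.100° = -2.2532 rad.
cos c = sin φ₁ sin φ₂ + cos φ₁ cos φ₂ cos Δλ = (-0.3649)(-0.9330) + (0.9311)(0.3600)(-0.6307) = 0.12902,
so c = arccos(0.12902) = 1.44141 rad.
On the unit sphere the arc length equals the central angle: 1.4414.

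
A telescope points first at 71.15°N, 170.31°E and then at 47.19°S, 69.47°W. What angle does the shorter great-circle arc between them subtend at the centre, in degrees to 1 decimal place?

Let φ₁ = 1.2418 rad, φ₂ = -0.8236 rad, and Δλ = 2.0982 rad.
cos c = sin φ₁ sin φ₂ + cos φ₁ cos φ₂ cos Δλ = (0.9464)(-0.7336) + (0.3231)(0.6796)(-0.5033) = -0.80478,
so c = arccos(-0.80478) = 2.50610 rad.
So the angular separation is 143.6°.

143.6°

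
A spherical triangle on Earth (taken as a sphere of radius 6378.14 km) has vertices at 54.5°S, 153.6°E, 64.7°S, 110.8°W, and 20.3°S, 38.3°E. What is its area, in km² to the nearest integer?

Side lengths (central angles): a = 1.6011, b = 1.5211, c = 0.7787 rad; semiperimeter s = 1.9504.
By l'Huilier's theorem, tan(E/4) = √[tan(s/2) tan((s−a)/2) tan((s−b)/2) tan((s−c)/2)], giving spherical excess E = 0.7669 rad.
Area = E·R² = 0.7669 × (6378.14)² ≈ 31198541 km².

31198541 km²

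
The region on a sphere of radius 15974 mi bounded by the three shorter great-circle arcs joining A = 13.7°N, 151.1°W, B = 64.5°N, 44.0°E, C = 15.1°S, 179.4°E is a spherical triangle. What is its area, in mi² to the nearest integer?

Side lengths (central angles): a = 2.1307, b = 0.7156, c = 1.7620 rad; semiperimeter s = 2.3041.
By l'Huilier's theorem, tan(E/4) = √[tan(s/2) tan((s−a)/2) tan((s−b)/2) tan((s−c)/2)], giving spherical excess E = 0.9236 rad.
Area = E·R² = 0.9236 × (15974)² ≈ 235676382 mi².

235676382 mi²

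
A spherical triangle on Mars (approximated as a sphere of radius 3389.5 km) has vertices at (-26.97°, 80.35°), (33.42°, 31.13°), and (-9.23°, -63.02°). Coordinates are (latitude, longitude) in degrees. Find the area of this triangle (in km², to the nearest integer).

Side lengths (central angles): a = 1.7193, b = 2.2565, c = 1.3325 rad; semiperimeter s = 2.6541.
By l'Huilier's theorem, tan(E/4) = √[tan(s/2) tan((s−a)/2) tan((s−b)/2) tan((s−c)/2)], giving spherical excess E = 2.0536 rad.
Area = E·R² = 2.0536 × (3389.5)² ≈ 23593743 km².

23593743 km²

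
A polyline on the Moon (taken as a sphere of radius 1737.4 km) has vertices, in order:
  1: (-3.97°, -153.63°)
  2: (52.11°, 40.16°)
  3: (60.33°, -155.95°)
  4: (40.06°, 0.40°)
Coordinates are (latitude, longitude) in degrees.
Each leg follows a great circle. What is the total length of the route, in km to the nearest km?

Leg 1→2: central angle 2.2779 rad, distance 3957.7 km.
Leg 2→3: central angle 1.1662 rad, distance 2026.1 km.
Leg 3→4: central angle 1.3570 rad, distance 2357.7 km.
Total: 3957.7 + 2026.1 + 2357.7 ≈ 8341 km.

8341 km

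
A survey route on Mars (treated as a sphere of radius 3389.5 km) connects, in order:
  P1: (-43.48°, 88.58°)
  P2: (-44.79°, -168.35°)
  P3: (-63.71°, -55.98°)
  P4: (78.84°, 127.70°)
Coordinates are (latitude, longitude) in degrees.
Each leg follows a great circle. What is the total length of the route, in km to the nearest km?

Leg P1→P2: central angle 1.1936 rad, distance 4045.7 km.
Leg P2→P3: central angle 1.0333 rad, distance 3502.3 km.
Leg P3→P4: central angle 2.8768 rad, distance 9751.1 km.
Total: 4045.7 + 3502.3 + 9751.1 ≈ 17299 km.

17299 km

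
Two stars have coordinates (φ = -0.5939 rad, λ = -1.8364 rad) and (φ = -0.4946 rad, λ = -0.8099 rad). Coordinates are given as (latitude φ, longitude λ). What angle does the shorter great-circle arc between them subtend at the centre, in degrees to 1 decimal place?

Let φ₁ = -0.5939 rad, φ₂ = -0.4946 rad, and Δλ = 1.0265 rad.
Haversine: a = sin²(Δφ/2) + cos φ₁ cos φ₂ sin²(Δλ/2) = 0.0025 + (0.8288)(0.8802)(0.2411) = 0.17833.
Central angle c = 2·arcsin(√a) = 0.87193 rad.
So the angular separation is 50.0°.

50.0°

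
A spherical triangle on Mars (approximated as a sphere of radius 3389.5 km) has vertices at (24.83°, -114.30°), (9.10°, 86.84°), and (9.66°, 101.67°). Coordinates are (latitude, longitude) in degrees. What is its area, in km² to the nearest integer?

Side lengths (central angles): a = 0.2555, b = 2.2832, c = 2.4487 rad; semiperimeter s = 2.4937.
By l'Huilier's theorem, tan(E/4) = √[tan(s/2) tan((s−a)/2) tan((s−b)/2) tan((s−c)/2)], giving spherical excess E = 0.4809 rad.
Area = E·R² = 0.4809 × (3389.5)² ≈ 5524948 km².

5524948 km²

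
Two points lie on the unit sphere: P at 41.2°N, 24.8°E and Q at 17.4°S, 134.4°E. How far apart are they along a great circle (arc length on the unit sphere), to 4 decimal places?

2.0240

In radians: φ₁ = 0.7191, φ₂ = -0.3037, Δλ = 109.600° = 1.9129 rad.
Haversine: a = sin²(Δφ/2) + cos φ₁ cos φ₂ sin²(Δλ/2) = 0.2395 + (0.7524)(0.9542)(0.6677) = 0.71891.
Central angle c = 2·arcsin(√a) = 2.02397 rad.
On the unit sphere the arc length equals the central angle: 2.0240.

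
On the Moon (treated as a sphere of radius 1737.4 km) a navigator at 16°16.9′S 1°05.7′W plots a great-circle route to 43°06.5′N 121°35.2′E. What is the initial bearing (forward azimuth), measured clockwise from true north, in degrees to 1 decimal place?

48.4°

Δλ = 122.682° = 2.1412 rad.
y = sin Δλ · cos φ₂ = (0.8417)(0.7301) = 0.6145
x = cos φ₁ sin φ₂ − sin φ₁ cos φ₂ cos Δλ = (0.9599)(0.6834) − (-0.2804)(0.7301)(-0.5400) = 0.5455
θ = atan2(y, x) = 48.41°, so the bearing is 48.4°.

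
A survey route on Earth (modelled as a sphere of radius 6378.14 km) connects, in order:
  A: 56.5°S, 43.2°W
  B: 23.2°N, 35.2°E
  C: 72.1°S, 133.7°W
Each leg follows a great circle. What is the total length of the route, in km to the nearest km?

26025 km

Leg A→B: central angle 1.7993 rad, distance 11476.0 km.
Leg B→C: central angle 2.2811 rad, distance 14549.4 km.
Total: 11476.0 + 14549.4 ≈ 26025 km.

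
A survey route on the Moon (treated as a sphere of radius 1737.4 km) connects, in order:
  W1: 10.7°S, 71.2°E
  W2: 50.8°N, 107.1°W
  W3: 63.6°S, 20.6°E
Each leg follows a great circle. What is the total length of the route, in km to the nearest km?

Leg W1→W2: central angle 2.4413 rad, distance 4241.5 km.
Leg W2→W3: central angle 2.6179 rad, distance 4548.3 km.
Total: 4241.5 + 4548.3 ≈ 8790 km.

8790 km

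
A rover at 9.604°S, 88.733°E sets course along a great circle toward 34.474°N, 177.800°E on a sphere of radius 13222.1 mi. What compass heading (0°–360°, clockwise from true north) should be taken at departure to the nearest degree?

56°

With φ₁ = -0.1676, φ₂ = 0.6017, Δλ = 1.5545 rad, the forward-azimuth formula gives
θ = atan2( sin Δλ cos φ₂ , cos φ₁ sin φ₂ − sin φ₁ cos φ₂ cos Δλ ) = atan2(0.8243, 0.5603) = 55.79°.
So the initial bearing is 56°.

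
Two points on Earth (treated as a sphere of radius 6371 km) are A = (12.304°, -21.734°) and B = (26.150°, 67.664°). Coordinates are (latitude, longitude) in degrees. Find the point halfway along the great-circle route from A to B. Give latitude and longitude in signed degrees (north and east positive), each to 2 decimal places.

26.12°, 20.57°

The central angle between A and B is δ = 1.4675 rad.
With f = 0.5, the slerp weights are sin((1−f)δ)/sin δ = 0.6732 and sin(fδ)/sin δ = 0.6732.
Weighted sum of the unit vectors: (0.6732)·(0.9076,-0.3618,0.2131) + (0.6732)·(0.3411,0.8303,0.4407) = (0.8407, 0.3154, 0.4402).
Converting back: φ = atan2(z, √(x²+y²)) = 26.12°, λ = atan2(y, x) = 20.57°.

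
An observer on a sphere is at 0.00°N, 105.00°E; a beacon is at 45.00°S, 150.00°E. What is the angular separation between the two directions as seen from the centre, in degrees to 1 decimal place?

60.0°

In radians: φ₁ = 0.0000, φ₂ = -0.7854, Δλ = 45.000° = 0.7854 rad.
cos c = sin φ₁ sin φ₂ + cos φ₁ cos φ₂ cos Δλ = (0.0000)(-0.7071) + (1.0000)(0.7071)(0.7071) = 0.50000,
so c = arccos(0.50000) = 1.04720 rad.
So the angular separation is 60.0°.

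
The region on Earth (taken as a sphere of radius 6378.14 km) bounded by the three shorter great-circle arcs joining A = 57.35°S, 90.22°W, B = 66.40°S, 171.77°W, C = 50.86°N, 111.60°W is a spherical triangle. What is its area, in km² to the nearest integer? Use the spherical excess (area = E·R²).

39393703 km²

Side lengths (central angles): a = 2.1957, b = 1.9134, c = 0.6380 rad; semiperimeter s = 2.3735.
By l'Huilier's theorem, tan(E/4) = √[tan(s/2) tan((s−a)/2) tan((s−b)/2) tan((s−c)/2)], giving spherical excess E = 0.9684 rad.
Area = E·R² = 0.9684 × (6378.14)² ≈ 39393703 km².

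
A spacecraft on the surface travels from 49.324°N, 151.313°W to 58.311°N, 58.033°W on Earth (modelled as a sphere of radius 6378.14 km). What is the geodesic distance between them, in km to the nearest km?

In radians: φ₁ = 0.8609, φ₂ = 1.0177, Δλ = 93.280° = 1.6280 rad.
Haversine: a = sin²(Δφ/2) + cos φ₁ cos φ₂ sin²(Δλ/2) = 0.0061 + (0.6518)(0.5253)(0.5286) = 0.18713.
Central angle c = 2·arcsin(√a) = 0.89471 rad.
Distance = R·c = 6378.14 × 0.8947 ≈ 5707 km.

5707 km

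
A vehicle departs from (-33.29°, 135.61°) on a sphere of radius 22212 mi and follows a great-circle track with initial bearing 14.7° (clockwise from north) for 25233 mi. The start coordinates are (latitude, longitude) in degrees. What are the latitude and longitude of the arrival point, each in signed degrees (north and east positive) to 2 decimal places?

30.14°, 151.04°

Angular distance δ = d/R = 25233/22212 = 1.13601 rad; initial bearing θ = 0.2566 rad.
sin φ₂ = sin φ₁ cos δ + cos φ₁ sin δ cos θ = (-0.5489)(0.4212) + (0.8359)(0.9070)(0.9673) = 0.5021, so φ₂ = 30.14°.
Δλ = atan2(sin θ sin δ cos φ₁, cos δ − sin φ₁ sin φ₂) = atan2(0.1924, 0.6968) = 15.434°.
λ₂ = 135.610° + 15.434° = 151.04°.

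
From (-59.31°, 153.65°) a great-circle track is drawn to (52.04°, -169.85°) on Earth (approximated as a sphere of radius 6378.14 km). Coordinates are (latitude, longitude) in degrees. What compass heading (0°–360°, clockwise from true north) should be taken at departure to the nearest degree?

24°

With φ₁ = -1.0352, φ₂ = 0.9083, Δλ = 0.6370 rad, the forward-azimuth formula gives
θ = atan2( sin Δλ cos φ₂ , cos φ₁ sin φ₂ − sin φ₁ cos φ₂ cos Δλ ) = atan2(0.3659, 0.8276) = 23.85°.
So the initial bearing is 24°.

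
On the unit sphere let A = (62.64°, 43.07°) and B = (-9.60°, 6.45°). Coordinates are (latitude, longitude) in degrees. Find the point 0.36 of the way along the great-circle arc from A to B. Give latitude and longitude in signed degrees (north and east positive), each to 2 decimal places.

37.81°, 22.16°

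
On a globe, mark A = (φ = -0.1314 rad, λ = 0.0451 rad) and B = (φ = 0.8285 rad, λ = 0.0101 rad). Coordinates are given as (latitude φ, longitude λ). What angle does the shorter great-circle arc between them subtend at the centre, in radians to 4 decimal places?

Let φ₁ = -0.1314 rad, φ₂ = 0.8285 rad, and Δλ = -0.0350 rad.
Haversine: a = sin²(Δφ/2) + cos φ₁ cos φ₂ sin²(Δλ/2) = 0.2132 + (0.9914)(0.6760)(0.0003) = 0.21340.
Central angle c = 2·arcsin(√a) = 0.96040 rad.
So the angular separation is 0.9604 rad.

0.9604 rad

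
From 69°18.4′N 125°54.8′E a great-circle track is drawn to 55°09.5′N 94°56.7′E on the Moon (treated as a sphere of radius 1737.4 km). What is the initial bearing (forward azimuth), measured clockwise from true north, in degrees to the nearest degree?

240°

Δλ = -30.968° = -0.5405 rad.
y = sin Δλ · cos φ₂ = (-0.5146)(0.5713) = -0.2940
x = cos φ₁ sin φ₂ − sin φ₁ cos φ₂ cos Δλ = (0.3534)(0.8207) − (0.9355)(0.5713)(0.8575) = -0.1682
θ = atan2(y, x) = -119.78°; adding 360° gives 240°.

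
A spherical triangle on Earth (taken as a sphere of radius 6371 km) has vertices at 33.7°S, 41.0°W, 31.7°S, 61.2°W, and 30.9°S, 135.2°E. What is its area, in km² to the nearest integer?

19207066 km²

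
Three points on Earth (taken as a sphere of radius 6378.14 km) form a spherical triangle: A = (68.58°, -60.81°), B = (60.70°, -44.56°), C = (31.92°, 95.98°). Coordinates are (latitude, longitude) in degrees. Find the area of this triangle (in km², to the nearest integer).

Side lengths (central angles): a = 1.4299, b = 1.3620, c = 0.1824 rad; semiperimeter s = 1.4871.
By l'Huilier's theorem, tan(E/4) = √[tan(s/2) tan((s−a)/2) tan((s−b)/2) tan((s−c)/2)], giving spherical excess E = 0.1419 rad.
Area = E·R² = 0.1419 × (6378.14)² ≈ 5772359 km².

5772359 km²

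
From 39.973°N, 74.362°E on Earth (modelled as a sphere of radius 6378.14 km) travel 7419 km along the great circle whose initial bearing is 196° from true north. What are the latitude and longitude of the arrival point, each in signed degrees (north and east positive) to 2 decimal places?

-24.94°, 58.16°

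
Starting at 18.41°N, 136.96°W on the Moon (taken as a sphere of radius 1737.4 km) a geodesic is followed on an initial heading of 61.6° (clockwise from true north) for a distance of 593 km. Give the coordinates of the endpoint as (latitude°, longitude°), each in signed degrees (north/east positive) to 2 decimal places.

Angular distance δ = d/R = 593/1737.4 = 0.34131 rad; initial bearing θ = 1.0751 rad.
sin φ₂ = sin φ₁ cos δ + cos φ₁ sin δ cos θ = (0.3158)(0.9423) + (0.9488)(0.3347)(0.4756) = 0.4487, so φ₂ = 26.66°.
Δλ = atan2(sin θ sin δ cos φ₁, cos δ − sin φ₁ sin φ₂) = atan2(0.2794, 0.8006) = 19.236°.
λ₂ = -136.960° + 19.236° = -117.72°.

26.66°, -117.72°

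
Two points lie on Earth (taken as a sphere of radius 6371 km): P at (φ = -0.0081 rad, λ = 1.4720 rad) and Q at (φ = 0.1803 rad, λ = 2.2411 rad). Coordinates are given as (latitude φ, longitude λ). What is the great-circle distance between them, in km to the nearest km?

With latitudes φ₁ = -0.464°, φ₂ = 10.330° and longitude difference Δλ = 44.066°:
cos c = sin φ₁ sin φ₂ + cos φ₁ cos φ₂ cos Δλ = (-0.0081)(0.1793) + (1.0000)(0.9838)(0.7185) = 0.70541,
so c = arccos(0.70541) = 0.78779 rad.
Distance = R·c = 6371 × 0.7878 ≈ 5019 km.

5019 km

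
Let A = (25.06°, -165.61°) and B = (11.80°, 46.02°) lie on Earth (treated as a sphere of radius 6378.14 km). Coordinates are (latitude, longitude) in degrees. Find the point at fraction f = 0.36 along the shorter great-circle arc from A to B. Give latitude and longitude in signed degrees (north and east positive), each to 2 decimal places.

50.31°, 141.58°

Central angle δ = 2.3028 rad. Interpolating on the sphere with fraction f = 0.36:
P = [sin((1−f)δ)·A + sin(fδ)·B] / sin δ = 1.3381·A + 0.9912·B in Cartesian coordinates,
giving P = (-0.5004, 0.3969, 0.7695), i.e. latitude 50.31°, longitude 141.58°.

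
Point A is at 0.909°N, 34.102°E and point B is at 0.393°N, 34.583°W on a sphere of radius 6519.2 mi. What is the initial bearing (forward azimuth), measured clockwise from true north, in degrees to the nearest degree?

With φ₁ = 0.0159, φ₂ = 0.0069, Δλ = -1.1988 rad, the forward-azimuth formula gives
θ = atan2( sin Δλ cos φ₂ , cos φ₁ sin φ₂ − sin φ₁ cos φ₂ cos Δλ ) = atan2(-0.9316, 0.0011) = -89.93°.
Adding 360° brings this into [0°, 360°): 270°.

270°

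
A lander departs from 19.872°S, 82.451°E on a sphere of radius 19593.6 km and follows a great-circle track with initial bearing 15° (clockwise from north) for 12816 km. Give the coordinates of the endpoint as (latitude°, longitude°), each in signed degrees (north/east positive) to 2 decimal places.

Angular distance δ = d/R = 12816/19593.6 = 0.65409 rad; initial bearing θ = 0.2618 rad.
sin φ₂ = sin φ₁ cos δ + cos φ₁ sin δ cos θ = (-0.3399)(0.7936) + (0.9405)(0.6084)(0.9659) = 0.2829, so φ₂ = 16.44°.
Δλ = atan2(sin θ sin δ cos φ₁, cos δ − sin φ₁ sin φ₂) = atan2(0.1481, 0.8898) = 9.450°.
λ₂ = 82.451° + 9.450° = 91.90°.

16.44°, 91.90°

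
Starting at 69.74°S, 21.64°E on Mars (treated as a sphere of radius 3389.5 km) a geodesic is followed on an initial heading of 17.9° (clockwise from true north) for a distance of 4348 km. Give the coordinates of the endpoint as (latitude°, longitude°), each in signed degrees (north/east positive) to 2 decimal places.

Angular distance δ = d/R = 4348/3389.5 = 1.28279 rad; initial bearing θ = 0.3124 rad.
sin φ₂ = sin φ₁ cos δ + cos φ₁ sin δ cos θ = (-0.9381)(0.2840) + (0.3463)(0.9588)(0.9516) = 0.0495, so φ₂ = 2.84°.
Δλ = atan2(sin θ sin δ cos φ₁, cos δ − sin φ₁ sin φ₂) = atan2(0.1020, 0.3305) = 17.161°.
λ₂ = 21.640° + 17.161° = 38.80°.

2.84°, 38.80°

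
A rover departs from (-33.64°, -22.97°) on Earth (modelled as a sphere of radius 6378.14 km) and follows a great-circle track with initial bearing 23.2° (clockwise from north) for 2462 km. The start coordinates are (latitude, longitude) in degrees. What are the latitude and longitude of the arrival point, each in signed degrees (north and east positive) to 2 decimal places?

-13.01°, -14.21°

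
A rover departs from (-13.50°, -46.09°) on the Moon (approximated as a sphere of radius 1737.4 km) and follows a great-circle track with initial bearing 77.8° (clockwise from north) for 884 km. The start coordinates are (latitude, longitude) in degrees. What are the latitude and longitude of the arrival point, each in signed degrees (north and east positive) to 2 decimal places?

-5.96°, -17.49°

Angular distance δ = d/R = 884/1737.4 = 0.50881 rad; initial bearing θ = 1.3579 rad.
sin φ₂ = sin φ₁ cos δ + cos φ₁ sin δ cos θ = (-0.2334)(0.8733) + (0.9724)(0.4871)(0.2113) = -0.1038, so φ₂ = -5.96°.
Δλ = atan2(sin θ sin δ cos φ₁, cos δ − sin φ₁ sin φ₂) = atan2(0.4630, 0.8491) = 28.602°.
λ₂ = -46.090° + 28.602° = -17.49°.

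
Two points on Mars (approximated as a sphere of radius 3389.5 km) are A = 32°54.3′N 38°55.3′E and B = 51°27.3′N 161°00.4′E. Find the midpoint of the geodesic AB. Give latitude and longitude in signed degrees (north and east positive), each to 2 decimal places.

61.05°, 84.99°

The central angle between A and B is δ = 1.4233 rad.
With f = 0.5, the slerp weights are sin((1−f)δ)/sin δ = 0.6602 and sin(fδ)/sin δ = 0.6602.
Weighted sum of the unit vectors: (0.6602)·(0.6532,0.5275,0.5432) + (0.6602)·(-0.5892,0.2028,0.7821) = (0.0422, 0.4822, 0.8751).
Converting back: φ = atan2(z, √(x²+y²)) = 61.05°, λ = atan2(y, x) = 84.99°.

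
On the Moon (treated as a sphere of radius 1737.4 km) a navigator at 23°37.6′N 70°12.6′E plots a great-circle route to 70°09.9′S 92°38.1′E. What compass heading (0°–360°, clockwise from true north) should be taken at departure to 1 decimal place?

172.5°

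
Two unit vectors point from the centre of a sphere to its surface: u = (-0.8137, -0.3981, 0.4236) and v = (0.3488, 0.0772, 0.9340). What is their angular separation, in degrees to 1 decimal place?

85.3°

u·v = 0.0811; |u| = 1.0000, |v| = 1.0000.
cos θ = (u·v)/(|u||v|) = 0.0811, so θ = 85.3°.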